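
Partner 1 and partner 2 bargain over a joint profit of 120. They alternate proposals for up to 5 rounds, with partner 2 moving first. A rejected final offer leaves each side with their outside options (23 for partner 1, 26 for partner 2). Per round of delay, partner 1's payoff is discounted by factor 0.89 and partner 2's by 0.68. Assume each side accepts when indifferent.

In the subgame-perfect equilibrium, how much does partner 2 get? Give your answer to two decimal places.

56.72

Round 5 (partner 2 proposes): partner 1 gets 23 if talks fail, so partner 2 offers 23 and keeps 97.
Round 4 (partner 1 proposes): partner 2 can get 97 next round, worth 0.68 × 97 = 65.96 now, so partner 1 offers 65.96, keeping 54.04.
Round 3 (partner 2 proposes): partner 1 can get 54.04 next round, worth 0.89 × 54.04 = 48.0956 now; partner 2 offers that and keeps 71.9044.
Round 2 (partner 1 proposes): partner 2 can get 71.9044 next round, worth 0.68 × 71.9044 = 48.894992 now; partner 1 offers that and keeps 71.105008.
Round 1 (partner 2 proposes): partner 1 can get 71.105008 next round, worth 0.89 × 71.105008 = 63.28345712 now. Partner 2 offers 63.28345712 and keeps 120 − 63.28345712 = 56.71654288.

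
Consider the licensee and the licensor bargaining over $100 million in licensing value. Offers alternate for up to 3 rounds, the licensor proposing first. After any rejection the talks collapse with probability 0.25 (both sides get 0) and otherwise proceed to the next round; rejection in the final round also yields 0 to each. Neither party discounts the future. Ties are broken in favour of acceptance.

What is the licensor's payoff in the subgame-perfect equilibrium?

81.25

Round 3 (the licensor proposes): the licensee will accept anything ≥ 0, so the licensor offers 0 and keeps 100.
Round 2 (the licensee proposes): rejecting gives the licensor an expected 0.75 × 100 = 75. The licensee offers 75 and keeps 100 − 75 = 25.
Round 1 (the licensor proposes): rejecting gives the licensee an expected 0.75 × 25 = 18.75. The licensor offers 18.75 and keeps 100 − 18.75 = 81.25.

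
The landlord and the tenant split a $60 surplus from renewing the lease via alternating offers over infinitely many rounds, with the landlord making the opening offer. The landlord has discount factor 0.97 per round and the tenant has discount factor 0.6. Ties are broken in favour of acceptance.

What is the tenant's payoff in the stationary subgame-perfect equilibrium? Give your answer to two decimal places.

In a stationary SPE each proposer offers the other exactly their discounted continuation value.
If the landlord keeps x when proposing and the tenant keeps y when proposing, then x = 60 − 0.6y and y = 60 − 0.97x.
Solving: x = 60(1 − 0.6) / (1 − 0.97·0.6) = 24 / 0.418 ≈ 57.4163.
The tenant gets 60 − 57.4163 ≈ 2.5837.

2.58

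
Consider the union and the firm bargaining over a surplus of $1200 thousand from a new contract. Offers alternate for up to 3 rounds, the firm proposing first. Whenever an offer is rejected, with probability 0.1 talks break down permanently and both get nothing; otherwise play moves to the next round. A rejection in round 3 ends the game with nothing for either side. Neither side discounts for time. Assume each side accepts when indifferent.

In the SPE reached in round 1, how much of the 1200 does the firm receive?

1092

Round 3 (the firm proposes): rejection yields 0 for the union; the firm offers 0 and keeps 1200.
Round 2 (the union proposes): rejecting gives the firm an expected 0.9 × 1200 = 1080, so the union offers 1080, keeping 120.
Round 1 (the firm proposes): rejecting gives the union an expected 0.9 × 120 = 108; the firm offers that and keeps 1092.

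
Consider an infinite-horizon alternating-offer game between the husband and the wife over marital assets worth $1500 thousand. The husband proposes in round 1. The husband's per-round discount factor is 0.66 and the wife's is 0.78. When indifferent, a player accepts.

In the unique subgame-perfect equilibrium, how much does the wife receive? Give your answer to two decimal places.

819.87

Let x be the husband's share when the husband proposes and y be the wife's share when the wife proposes.
The wife accepts iff offered ≥ 0.78·y, so x = 1500 − 0.78y. Symmetrically y = 1500 − 0.66x.
Substituting: x = 1500 − 0.78(1500 − 0.66x), giving x(1 − 0.66·0.78) = 1500(1 − 0.78).
So x = 1500 × 0.22 / 0.4852 ≈ 680.1319, and the wife receives 1500 − x ≈ 819.8681.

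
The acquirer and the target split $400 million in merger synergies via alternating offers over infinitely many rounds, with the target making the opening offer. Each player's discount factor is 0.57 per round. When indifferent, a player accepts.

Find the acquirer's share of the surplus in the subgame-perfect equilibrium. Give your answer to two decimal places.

145.22

Let x be the target's share when the target proposes and y be the acquirer's share when the acquirer proposes.
The acquirer accepts iff offered ≥ 0.57·y, so x = 400 − 0.57y. Symmetrically y = 400 − 0.57x.
Substituting: x = 400 − 0.57(400 − 0.57x), giving x(1 − 0.57·0.57) = 400(1 − 0.57).
So x = 400 × 0.43 / 0.6751 ≈ 254.7771, and the acquirer receives 400 − x ≈ 145.2229.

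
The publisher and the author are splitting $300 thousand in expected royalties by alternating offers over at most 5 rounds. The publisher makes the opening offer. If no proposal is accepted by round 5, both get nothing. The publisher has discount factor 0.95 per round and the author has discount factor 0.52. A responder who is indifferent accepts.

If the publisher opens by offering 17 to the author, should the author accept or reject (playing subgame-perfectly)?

Accept

Round 5 (the publisher proposes): the author will accept anything ≥ 0, so the publisher offers 0 and keeps 300.
Round 4 (the author proposes): the publisher can get 300 next round, worth 0.95 × 300 = 285 now. The author offers 285 and keeps 300 − 285 = 15.
Round 3 (the publisher proposes): the author can get 15 next round, worth 0.52 × 15 = 7.8 now, so the publisher offers 7.8, keeping 292.2.
Round 2 (the author proposes): the publisher can get 292.2 next round, worth 0.95 × 292.2 = 277.59 now, so the author offers 277.59, keeping 22.41.
So by rejecting in round 1, the author gets 22.41 next round, worth 0.52 × 22.41 = 11.6532 now.
Offer 17 ≥ 11.6532, so the author accepts.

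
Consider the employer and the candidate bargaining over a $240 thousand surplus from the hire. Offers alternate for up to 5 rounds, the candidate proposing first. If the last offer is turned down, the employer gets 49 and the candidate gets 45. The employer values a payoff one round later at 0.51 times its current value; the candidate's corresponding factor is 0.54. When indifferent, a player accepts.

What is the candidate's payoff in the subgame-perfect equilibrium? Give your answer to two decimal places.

Round 5 (the candidate proposes): the employer gets 49 if talks fail, so the candidate offers 49 and keeps 191.
Round 4 (the employer proposes): the candidate can get 191 next round, worth 0.54 × 191 = 103.14 now; the employer offers that and keeps 136.86.
Round 3 (the candidate proposes): the employer can get 136.86 next round, worth 0.51 × 136.86 = 69.7986 now; the candidate offers that and keeps 170.2014.
Round 2 (the employer proposes): the candidate can get 170.2014 next round, worth 0.54 × 170.2014 = 91.908756 now. The employer offers 91.908756 and keeps 240 − 91.908756 = 148.091244.
Round 1 (the candidate proposes): the employer can get 148.091244 next round, worth 0.51 × 148.091244 = 75.52653444 now; the candidate offers that and keeps 164.47346556.

164.47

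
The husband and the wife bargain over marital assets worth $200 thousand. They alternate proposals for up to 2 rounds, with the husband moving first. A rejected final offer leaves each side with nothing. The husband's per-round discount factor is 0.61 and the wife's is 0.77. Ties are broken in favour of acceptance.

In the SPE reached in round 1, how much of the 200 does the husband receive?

Round 2 (the wife proposes): the husband will accept anything ≥ 0, so the wife offers 0 and keeps 200.
Round 1 (the husband proposes): the wife can get 200 next round, worth 0.77 × 200 = 154 now, so the husband offers 154, keeping 46.

46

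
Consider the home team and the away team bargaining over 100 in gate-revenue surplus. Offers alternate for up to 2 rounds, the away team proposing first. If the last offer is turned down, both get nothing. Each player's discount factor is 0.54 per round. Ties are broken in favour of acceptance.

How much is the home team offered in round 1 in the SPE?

54

Round 2 (the home team proposes): the away team will accept anything ≥ 0, so the home team offers 0 and keeps 100.
Round 1 (the away team proposes): the home team can get 100 next round, worth 0.54 × 100 = 54 now, so the away team offers 54, keeping 46.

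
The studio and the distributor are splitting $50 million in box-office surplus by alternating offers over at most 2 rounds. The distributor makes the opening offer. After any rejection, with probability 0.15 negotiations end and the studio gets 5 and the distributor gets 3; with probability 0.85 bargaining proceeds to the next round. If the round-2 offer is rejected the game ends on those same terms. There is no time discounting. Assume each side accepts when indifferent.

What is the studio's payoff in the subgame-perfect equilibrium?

Round 2 (the studio proposes): the distributor gets 3 if talks fail, so the studio offers 3 and keeps 47.
Round 1 (the distributor proposes): rejecting gives the studio an expected 0.85 × 47 + 0.15 × 5 = 40.7, so the distributor offers 40.7, keeping 9.3.

40.7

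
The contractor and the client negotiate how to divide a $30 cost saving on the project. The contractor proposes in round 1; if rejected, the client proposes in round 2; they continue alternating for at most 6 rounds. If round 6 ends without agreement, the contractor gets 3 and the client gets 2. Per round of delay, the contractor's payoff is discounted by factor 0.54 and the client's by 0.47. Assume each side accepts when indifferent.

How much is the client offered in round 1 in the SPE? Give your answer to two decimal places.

8.95

Round 6 (the client proposes): the contractor gets 3 if talks fail, so the client offers 3 and keeps 27.
Round 5 (the contractor proposes): the client can get 27 next round, worth 0.47 × 27 = 12.69 now, so the contractor offers 12.69, keeping 17.31.
Round 4 (the client proposes): the contractor can get 17.31 next round, worth 0.54 × 17.31 = 9.3474 now; the client offers that and keeps 20.6526.
Round 3 (the contractor proposes): the client can get 20.6526 next round, worth 0.47 × 20.6526 = 9.706722 now, so the contractor offers 9.706722, keeping 20.293278.
Round 2 (the client proposes): the contractor can get 20.293278 next round, worth 0.54 × 20.293278 = 10.95837012 now; the client offers that and keeps 19.04162988.
Round 1 (the contractor proposes): the client can get 19.04162988 next round, worth 0.47 × 19.04162988 = 8.9495660436 now. The contractor offers 8.9495660436 and keeps 30 − 8.9495660436 = 21.0504339564.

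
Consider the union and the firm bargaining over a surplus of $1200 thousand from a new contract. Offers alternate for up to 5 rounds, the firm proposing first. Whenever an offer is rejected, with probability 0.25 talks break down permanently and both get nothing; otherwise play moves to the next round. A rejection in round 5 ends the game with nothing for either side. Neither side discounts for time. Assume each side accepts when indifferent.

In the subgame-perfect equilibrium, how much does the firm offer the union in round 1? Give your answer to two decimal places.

Round 5 (the firm proposes): rejection yields 0 for the union; the firm offers 0 and keeps 1200.
Round 4 (the union proposes): rejecting gives the firm an expected 0.75 × 1200 = 900; the union offers that and keeps 300.
Round 3 (the firm proposes): rejecting gives the union an expected 0.75 × 300 = 225. The firm offers 225 and keeps 1200 − 225 = 975.
Round 2 (the union proposes): rejecting gives the firm an expected 0.75 × 975 = 731.25, so the union offers 731.25, keeping 468.75.
Round 1 (the firm proposes): rejecting gives the union an expected 0.75 × 468.75 = 351.5625; the firm offers that and keeps 848.4375.

351.56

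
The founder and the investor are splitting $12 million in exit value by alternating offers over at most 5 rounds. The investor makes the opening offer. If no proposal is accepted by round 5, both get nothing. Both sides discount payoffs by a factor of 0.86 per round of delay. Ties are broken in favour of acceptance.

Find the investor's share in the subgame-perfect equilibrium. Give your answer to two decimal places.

9.49

Round 5 (the investor proposes): rejection yields 0 for the founder; the investor offers 0 and keeps 12.
Round 4 (the founder proposes): the investor can get 12 next round, worth 0.86 × 12 = 10.32 now; the founder offers that and keeps 1.68.
Round 3 (the investor proposes): the founder can get 1.68 next round, worth 0.86 × 1.68 = 1.4448 now, so the investor offers 1.4448, keeping 10.5552.
Round 2 (the founder proposes): the investor can get 10.5552 next round, worth 0.86 × 10.5552 = 9.077472 now. The founder offers 9.077472 and keeps 12 − 9.077472 = 2.922528.
Round 1 (the investor proposes): the founder can get 2.922528 next round, worth 0.86 × 2.922528 = 2.51337408 now, so the investor offers 2.51337408, keeping 9.48662592.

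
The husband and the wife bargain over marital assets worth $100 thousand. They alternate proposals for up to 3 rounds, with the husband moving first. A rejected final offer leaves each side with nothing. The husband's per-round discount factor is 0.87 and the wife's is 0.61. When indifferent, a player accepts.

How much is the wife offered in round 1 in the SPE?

7.93

Round 3 (the husband proposes): the wife will accept anything ≥ 0, so the husband offers 0 and keeps 100.
Round 2 (the wife proposes): the husband can get 100 next round, worth 0.87 × 100 = 87 now; the wife offers that and keeps 13.
Round 1 (the husband proposes): the wife can get 13 next round, worth 0.61 × 13 = 7.93 now; the husband offers that and keeps 92.07.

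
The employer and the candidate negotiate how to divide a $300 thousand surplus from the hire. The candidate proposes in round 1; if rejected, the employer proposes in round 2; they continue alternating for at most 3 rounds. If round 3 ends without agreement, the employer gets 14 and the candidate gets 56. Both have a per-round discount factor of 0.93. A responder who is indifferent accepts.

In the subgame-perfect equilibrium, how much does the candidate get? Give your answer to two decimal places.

268.36

Round 3 (the candidate proposes): the employer gets 14 if talks fail, so the candidate offers 14 and keeps 286.
Round 2 (the employer proposes): the candidate can get 286 next round, worth 0.93 × 286 = 265.98 now, so the employer offers 265.98, keeping 34.02.
Round 1 (the candidate proposes): the employer can get 34.02 next round, worth 0.93 × 34.02 = 31.6386 now, so the candidate offers 31.6386, keeping 268.3614.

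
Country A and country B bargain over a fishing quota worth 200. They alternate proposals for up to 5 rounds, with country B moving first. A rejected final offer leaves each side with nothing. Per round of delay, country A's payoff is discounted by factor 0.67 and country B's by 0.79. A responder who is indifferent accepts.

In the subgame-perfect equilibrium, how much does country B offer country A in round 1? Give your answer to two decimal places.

43.03

Round 5 (country B proposes): country A will accept anything ≥ 0, so country B offers 0 and keeps 200.
Round 4 (country A proposes): country B can get 200 next round, worth 0.79 × 200 = 158 now; country A offers that and keeps 42.
Round 3 (country B proposes): country A can get 42 next round, worth 0.67 × 42 = 28.14 now. Country B offers 28.14 and keeps 200 − 28.14 = 171.86.
Round 2 (country A proposes): country B can get 171.86 next round, worth 0.79 × 171.86 = 135.7694 now. Country A offers 135.7694 and keeps 200 − 135.7694 = 64.2306.
Round 1 (country B proposes): country A can get 64.2306 next round, worth 0.67 × 64.2306 = 43.034502 now; country B offers that and keeps 156.965498.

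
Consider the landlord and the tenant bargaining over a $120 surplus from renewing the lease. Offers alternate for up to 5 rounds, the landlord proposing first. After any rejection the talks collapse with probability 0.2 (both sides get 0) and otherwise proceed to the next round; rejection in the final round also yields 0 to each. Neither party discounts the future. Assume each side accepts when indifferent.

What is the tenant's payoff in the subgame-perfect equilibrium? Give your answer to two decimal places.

Round 5 (the landlord proposes): rejection yields 0 for the tenant; the landlord offers 0 and keeps 120.
Round 4 (the tenant proposes): rejecting gives the landlord an expected 0.8 × 120 = 96; the tenant offers that and keeps 24.
Round 3 (the landlord proposes): rejecting gives the tenant an expected 0.8 × 24 = 19.2, so the landlord offers 19.2, keeping 100.8.
Round 2 (the tenant proposes): rejecting gives the landlord an expected 0.8 × 100.8 = 80.64, so the tenant offers 80.64, keeping 39.36.
Round 1 (the landlord proposes): rejecting gives the tenant an expected 0.8 × 39.36 = 31.488, so the landlord offers 31.488, keeping 88.512.

31.49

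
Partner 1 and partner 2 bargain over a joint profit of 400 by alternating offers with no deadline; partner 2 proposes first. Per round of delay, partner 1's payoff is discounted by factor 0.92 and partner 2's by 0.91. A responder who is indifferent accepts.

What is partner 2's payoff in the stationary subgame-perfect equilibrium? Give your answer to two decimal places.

When partner 2 proposes, partner 1 accepts any offer worth at least 0.92 times what partner 1 would get by proposing next round; and vice versa.
This gives x = 400 − 0.92y and y = 400 − 0.91x, where x and y are each side's share when it proposes.
Hence (1 − 0.92·0.91)x = 400(1 − 0.92), i.e. 0.1628·x = 32.
x ≈ 196.5602; partner 1's share is 400 − x ≈ 203.4398.

196.56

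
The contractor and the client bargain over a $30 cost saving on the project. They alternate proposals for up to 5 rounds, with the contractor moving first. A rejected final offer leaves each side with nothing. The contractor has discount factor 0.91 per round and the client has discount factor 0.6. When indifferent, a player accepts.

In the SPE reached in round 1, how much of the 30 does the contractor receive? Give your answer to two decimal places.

Work backward from the last round.
Round 5 (the contractor proposes): rejection yields 0 for the client; the contractor offers 0 and keeps 30.
Round 4 (the client proposes): the contractor can get 30 next round, worth 0.91 × 30 = 27.3 now, so the client offers 27.3, keeping 2.7.
Round 3 (the contractor proposes): the client can get 2.7 next round, worth 0.6 × 2.7 = 1.62 now; the contractor offers that and keeps 28.38.
Round 2 (the client proposes): the contractor can get 28.38 next round, worth 0.91 × 28.38 = 25.8258 now; the client offers that and keeps 4.1742.
Round 1 (the contractor proposes): the client can get 4.1742 next round, worth 0.6 × 4.1742 = 2.50452 now; the contractor offers that and keeps 27.49548.

27.50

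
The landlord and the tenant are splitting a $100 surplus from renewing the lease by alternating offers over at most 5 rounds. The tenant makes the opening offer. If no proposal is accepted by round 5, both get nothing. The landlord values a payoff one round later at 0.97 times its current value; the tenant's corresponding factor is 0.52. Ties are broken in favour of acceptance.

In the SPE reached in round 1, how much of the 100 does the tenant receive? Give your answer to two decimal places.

29.96

By backward induction:
Round 5 (the tenant proposes): the landlord will accept anything ≥ 0, so the tenant offers 0 and keeps 100.
Round 4 (the landlord proposes): the tenant can get 100 next round, worth 0.52 × 100 = 52 now, so the landlord offers 52, keeping 48.
Round 3 (the tenant proposes): the landlord can get 48 next round, worth 0.97 × 48 = 46.56 now, so the tenant offers 46.56, keeping 53.44.
Round 2 (the landlord proposes): the tenant can get 53.44 next round, worth 0.52 × 53.44 = 27.7888 now; the landlord offers that and keeps 72.2112.
Round 1 (the tenant proposes): the landlord can get 72.2112 next round, worth 0.97 × 72.2112 = 70.044864 now. The tenant offers 70.044864 and keeps 100 − 70.044864 = 29.955136.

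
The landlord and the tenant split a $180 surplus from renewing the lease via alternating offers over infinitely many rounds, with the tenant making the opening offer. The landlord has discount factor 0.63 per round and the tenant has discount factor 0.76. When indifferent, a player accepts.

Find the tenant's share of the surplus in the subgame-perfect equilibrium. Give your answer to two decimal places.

127.78

In a stationary SPE each proposer offers the other exactly their discounted continuation value.
If the tenant keeps x when proposing and the landlord keeps y when proposing, then x = 180 − 0.63y and y = 180 − 0.76x.
Solving: x = 180(1 − 0.63) / (1 − 0.76·0.63) = 66.6 / 0.5212 ≈ 127.7820.
The landlord gets 180 − 127.7820 ≈ 52.2180.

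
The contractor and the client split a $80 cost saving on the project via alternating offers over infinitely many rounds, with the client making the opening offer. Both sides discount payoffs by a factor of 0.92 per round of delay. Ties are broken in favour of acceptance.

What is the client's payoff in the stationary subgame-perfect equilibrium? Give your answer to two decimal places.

41.67

When the client proposes, the contractor accepts any offer worth at least 0.92 times what the contractor would get by proposing next round; and vice versa.
This gives x = 80 − 0.92y and y = 80 − 0.92x, where x and y are each side's share when it proposes.
Hence (1 − 0.92·0.92)x = 80(1 − 0.92), i.e. 0.1536·x = 6.4.
x ≈ 41.6667; the contractor's share is 80 − x ≈ 38.3333.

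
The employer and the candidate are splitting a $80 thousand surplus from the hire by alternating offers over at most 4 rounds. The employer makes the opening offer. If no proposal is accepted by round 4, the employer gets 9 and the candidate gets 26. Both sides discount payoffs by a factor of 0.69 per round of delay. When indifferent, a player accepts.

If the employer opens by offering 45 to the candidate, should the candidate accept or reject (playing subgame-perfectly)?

Work out the candidate's continuation value if the offer is rejected.
Round 4 (the candidate proposes): the employer gets 9 if talks fail, so the candidate offers 9 and keeps 71.
Round 3 (the employer proposes): the candidate can get 71 next round, worth 0.69 × 71 = 48.99 now. The employer offers 48.99 and keeps 80 − 48.99 = 31.01.
Round 2 (the candidate proposes): the employer can get 31.01 next round, worth 0.69 × 31.01 = 21.3969 now; the candidate offers that and keeps 58.6031.
So by rejecting in round 1, the candidate gets 58.6031 next round, worth 0.69 × 58.6031 = 40.436139 now.
Offer 45 ≥ 40.436139, so the candidate accepts.

Accept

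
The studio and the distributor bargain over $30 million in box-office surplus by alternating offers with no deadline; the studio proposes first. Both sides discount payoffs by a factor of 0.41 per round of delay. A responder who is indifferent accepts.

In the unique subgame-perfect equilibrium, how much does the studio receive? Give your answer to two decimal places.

21.28

When the studio proposes, the distributor accepts any offer worth at least 0.41 times what the distributor would get by proposing next round; and vice versa.
This gives x = 30 − 0.41y and y = 30 − 0.41x, where x and y are each side's share when it proposes.
Hence (1 − 0.41·0.41)x = 30(1 − 0.41), i.e. 0.8319·x = 17.7.
x ≈ 21.2766; the distributor's share is 30 − x ≈ 8.7234.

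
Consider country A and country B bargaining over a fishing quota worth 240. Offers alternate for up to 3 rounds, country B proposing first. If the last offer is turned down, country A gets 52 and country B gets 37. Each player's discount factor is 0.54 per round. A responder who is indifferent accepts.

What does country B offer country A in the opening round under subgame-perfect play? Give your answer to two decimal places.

Round 3 (country B proposes): country A gets 52 if talks fail, so country B offers 52 and keeps 188.
Round 2 (country A proposes): country B can get 188 next round, worth 0.54 × 188 = 101.52 now; country A offers that and keeps 138.48.
Round 1 (country B proposes): country A can get 138.48 next round, worth 0.54 × 138.48 = 74.7792 now. Country B offers 74.7792 and keeps 240 − 74.7792 = 165.2208.

74.78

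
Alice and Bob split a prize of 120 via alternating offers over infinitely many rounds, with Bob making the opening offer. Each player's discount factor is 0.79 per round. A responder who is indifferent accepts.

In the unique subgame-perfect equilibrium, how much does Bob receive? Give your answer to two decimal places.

67.04

When Bob proposes, Alice accepts any offer worth at least 0.79 times what Alice would get by proposing next round; and vice versa.
This gives x = 120 − 0.79y and y = 120 − 0.79x, where x and y are each side's share when it proposes.
Hence (1 − 0.79·0.79)x = 120(1 − 0.79), i.e. 0.3759·x = 25.2.
x ≈ 67.0391; Alice's share is 120 − x ≈ 52.9609.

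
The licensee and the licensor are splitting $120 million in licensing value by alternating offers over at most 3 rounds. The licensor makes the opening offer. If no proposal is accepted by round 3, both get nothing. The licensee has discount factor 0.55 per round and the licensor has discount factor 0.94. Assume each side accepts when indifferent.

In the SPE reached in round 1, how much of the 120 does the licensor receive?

116.04

Round 3 (the licensor proposes): the licensee will accept anything ≥ 0, so the licensor offers 0 and keeps 120.
Round 2 (the licensee proposes): the licensor can get 120 next round, worth 0.94 × 120 = 112.8 now, so the licensee offers 112.8, keeping 7.2.
Round 1 (the licensor proposes): the licensee can get 7.2 next round, worth 0.55 × 7.2 = 3.96 now, so the licensor offers 3.96, keeping 116.04.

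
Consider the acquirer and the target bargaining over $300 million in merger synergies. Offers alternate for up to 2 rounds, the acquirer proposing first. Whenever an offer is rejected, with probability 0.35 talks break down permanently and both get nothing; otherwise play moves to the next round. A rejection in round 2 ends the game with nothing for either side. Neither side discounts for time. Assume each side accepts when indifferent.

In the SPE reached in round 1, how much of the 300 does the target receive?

Round 2 (the target proposes): the acquirer will accept anything ≥ 0, so the target offers 0 and keeps 300.
Round 1 (the acquirer proposes): rejecting gives the target an expected 0.65 × 300 = 195. The acquirer offers 195 and keeps 300 − 195 = 105.

195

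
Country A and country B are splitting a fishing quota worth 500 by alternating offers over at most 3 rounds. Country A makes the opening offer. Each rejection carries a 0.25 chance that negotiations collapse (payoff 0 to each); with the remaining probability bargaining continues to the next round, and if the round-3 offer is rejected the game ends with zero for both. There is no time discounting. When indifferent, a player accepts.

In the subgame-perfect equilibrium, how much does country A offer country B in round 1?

93.75

By backward induction:
Round 3 (country A proposes): country B will accept anything ≥ 0, so country A offers 0 and keeps 500.
Round 2 (country B proposes): rejecting gives country A an expected 0.75 × 500 = 375; country B offers that and keeps 125.
Round 1 (country A proposes): rejecting gives country B an expected 0.75 × 125 = 93.75, so country A offers 93.75, keeping 406.25.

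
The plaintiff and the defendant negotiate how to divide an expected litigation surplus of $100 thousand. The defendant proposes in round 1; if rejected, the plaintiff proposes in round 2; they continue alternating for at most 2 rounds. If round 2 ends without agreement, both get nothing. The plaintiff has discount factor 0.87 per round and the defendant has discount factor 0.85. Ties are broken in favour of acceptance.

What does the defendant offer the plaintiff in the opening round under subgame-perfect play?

87

Round 2 (the plaintiff proposes): rejection yields 0 for the defendant; the plaintiff offers 0 and keeps 100.
Round 1 (the defendant proposes): the plaintiff can get 100 next round, worth 0.87 × 100 = 87 now; the defendant offers that and keeps 13.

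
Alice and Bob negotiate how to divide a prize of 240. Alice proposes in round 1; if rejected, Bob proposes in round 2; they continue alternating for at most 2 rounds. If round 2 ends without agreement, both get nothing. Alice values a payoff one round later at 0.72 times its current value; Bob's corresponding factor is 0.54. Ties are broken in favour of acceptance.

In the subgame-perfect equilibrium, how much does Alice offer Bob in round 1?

129.6

Round 2 (Bob proposes): rejection yields 0 for Alice; Bob offers 0 and keeps 240.
Round 1 (Alice proposes): Bob can get 240 next round, worth 0.54 × 240 = 129.6 now, so Alice offers 129.6, keeping 110.4.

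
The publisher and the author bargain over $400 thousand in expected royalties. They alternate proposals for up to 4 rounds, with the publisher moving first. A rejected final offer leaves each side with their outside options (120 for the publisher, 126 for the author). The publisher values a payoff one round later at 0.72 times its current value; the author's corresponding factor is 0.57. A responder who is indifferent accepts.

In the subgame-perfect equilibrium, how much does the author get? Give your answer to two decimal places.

129.34

Round 4 (the author proposes): the publisher gets 120 if talks fail, so the author offers 120 and keeps 280.
Round 3 (the publisher proposes): the author can get 280 next round, worth 0.57 × 280 = 159.6 now; the publisher offers that and keeps 240.4.
Round 2 (the author proposes): the publisher can get 240.4 next round, worth 0.72 × 240.4 = 173.088 now. The author offers 173.088 and keeps 400 − 173.088 = 226.912.
Round 1 (the publisher proposes): the author can get 226.912 next round, worth 0.57 × 226.912 = 129.33984 now; the publisher offers that and keeps 270.66016.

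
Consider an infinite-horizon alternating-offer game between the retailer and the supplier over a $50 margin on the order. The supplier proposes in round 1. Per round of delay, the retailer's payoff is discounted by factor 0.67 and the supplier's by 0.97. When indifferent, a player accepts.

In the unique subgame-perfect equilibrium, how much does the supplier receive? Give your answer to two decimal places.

Let x be the supplier's share when the supplier proposes and y be the retailer's share when the retailer proposes.
The retailer accepts iff offered ≥ 0.67·y, so x = 50 − 0.67y. Symmetrically y = 50 − 0.97x.
Substituting: x = 50 − 0.67(50 − 0.97x), giving x(1 − 0.97·0.67) = 50(1 − 0.67).
So x = 50 × 0.33 / 0.3501 ≈ 47.1294, and the retailer receives 50 − x ≈ 2.8706.

47.13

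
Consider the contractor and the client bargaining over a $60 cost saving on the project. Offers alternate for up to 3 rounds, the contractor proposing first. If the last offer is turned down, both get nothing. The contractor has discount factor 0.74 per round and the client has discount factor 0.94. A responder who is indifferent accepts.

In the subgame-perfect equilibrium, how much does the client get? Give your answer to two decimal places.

14.66

Round 3 (the contractor proposes): rejection yields 0 for the client; the contractor offers 0 and keeps 60.
Round 2 (the client proposes): the contractor can get 60 next round, worth 0.74 × 60 = 44.4 now. The client offers 44.4 and keeps 60 − 44.4 = 15.6.
Round 1 (the contractor proposes): the client can get 15.6 next round, worth 0.94 × 15.6 = 14.664 now; the contractor offers that and keeps 45.336.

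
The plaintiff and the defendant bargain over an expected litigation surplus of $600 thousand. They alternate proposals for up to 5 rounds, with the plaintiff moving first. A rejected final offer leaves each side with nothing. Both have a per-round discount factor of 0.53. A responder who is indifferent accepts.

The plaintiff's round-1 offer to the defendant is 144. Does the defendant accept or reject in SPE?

Work out the defendant's continuation value if the offer is rejected.
Round 5 (the plaintiff proposes): the defendant will accept anything ≥ 0, so the plaintiff offers 0 and keeps 600.
Round 4 (the defendant proposes): the plaintiff can get 600 next round, worth 0.53 × 600 = 318 now, so the defendant offers 318, keeping 282.
Round 3 (the plaintiff proposes): the defendant can get 282 next round, worth 0.53 × 282 = 149.46 now; the plaintiff offers that and keeps 450.54.
Round 2 (the defendant proposes): the plaintiff can get 450.54 next round, worth 0.53 × 450.54 = 238.7862 now, so the defendant offers 238.7862, keeping 361.2138.
So by rejecting in round 1, the defendant gets 361.2138 next round, worth 0.53 × 361.2138 = 191.443314 now.
Offer 144 < 191.443314, so the defendant rejects.

Reject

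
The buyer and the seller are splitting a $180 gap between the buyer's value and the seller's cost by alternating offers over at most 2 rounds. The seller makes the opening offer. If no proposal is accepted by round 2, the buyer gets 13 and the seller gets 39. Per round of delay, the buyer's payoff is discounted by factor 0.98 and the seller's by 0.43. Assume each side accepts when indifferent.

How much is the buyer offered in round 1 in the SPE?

Work backward from the last round.
Round 2 (the buyer proposes): the seller gets 39 if talks fail, so the buyer offers 39 and keeps 141.
Round 1 (the seller proposes): the buyer can get 141 next round, worth 0.98 × 141 = 138.18 now; the seller offers that and keeps 41.82.

138.18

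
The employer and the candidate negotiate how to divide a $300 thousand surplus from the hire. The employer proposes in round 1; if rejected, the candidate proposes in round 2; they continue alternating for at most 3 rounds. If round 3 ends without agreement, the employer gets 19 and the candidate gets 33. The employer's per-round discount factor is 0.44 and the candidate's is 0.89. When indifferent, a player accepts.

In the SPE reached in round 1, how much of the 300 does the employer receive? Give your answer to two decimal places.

137.56

Round 3 (the employer proposes): the candidate gets 33 if talks fail, so the employer offers 33 and keeps 267.
Round 2 (the candidate proposes): the employer can get 267 next round, worth 0.44 × 267 = 117.48 now; the candidate offers that and keeps 182.52.
Round 1 (the employer proposes): the candidate can get 182.52 next round, worth 0.89 × 182.52 = 162.4428 now, so the employer offers 162.4428, keeping 137.5572.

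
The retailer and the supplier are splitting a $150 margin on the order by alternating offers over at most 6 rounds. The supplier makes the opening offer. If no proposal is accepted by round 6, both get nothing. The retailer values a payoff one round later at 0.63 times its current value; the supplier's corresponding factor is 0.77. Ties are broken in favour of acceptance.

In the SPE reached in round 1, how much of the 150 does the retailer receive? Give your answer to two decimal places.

Solve by backward induction from round 6.
Round 6 (the retailer proposes): rejection yields 0 for the supplier; the retailer offers 0 and keeps 150.
Round 5 (the supplier proposes): the retailer can get 150 next round, worth 0.63 × 150 = 94.5 now. The supplier offers 94.5 and keeps 150 − 94.5 = 55.5.
Round 4 (the retailer proposes): the supplier can get 55.5 next round, worth 0.77 × 55.5 = 42.735 now. The retailer offers 42.735 and keeps 150 − 42.735 = 107.265.
Round 3 (the supplier proposes): the retailer can get 107.265 next round, worth 0.63 × 107.265 = 67.57695 now, so the supplier offers 67.57695, keeping 82.42305.
Round 2 (the retailer proposes): the supplier can get 82.42305 next round, worth 0.77 × 82.42305 = 63.4657485 now; the retailer offers that and keeps 86.5342515.
Round 1 (the supplier proposes): the retailer can get 86.5342515 next round, worth 0.63 × 86.5342515 = 54.516578445 now. The supplier offers 54.516578445 and keeps 150 − 54.516578445 = 95.483421555.

54.52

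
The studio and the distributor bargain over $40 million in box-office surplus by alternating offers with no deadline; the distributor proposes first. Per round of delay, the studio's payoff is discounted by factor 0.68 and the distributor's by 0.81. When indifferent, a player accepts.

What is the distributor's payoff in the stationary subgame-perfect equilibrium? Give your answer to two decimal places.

28.50

Let x be the distributor's share when the distributor proposes and y be the studio's share when the studio proposes.
The studio accepts iff offered ≥ 0.68·y, so x = 40 − 0.68y. Symmetrically y = 40 − 0.81x.
Substituting: x = 40 − 0.68(40 − 0.81x), giving x(1 − 0.81·0.68) = 40(1 − 0.68).
So x = 40 × 0.32 / 0.4492 ≈ 28.4951, and the studio receives 40 − x ≈ 11.5049.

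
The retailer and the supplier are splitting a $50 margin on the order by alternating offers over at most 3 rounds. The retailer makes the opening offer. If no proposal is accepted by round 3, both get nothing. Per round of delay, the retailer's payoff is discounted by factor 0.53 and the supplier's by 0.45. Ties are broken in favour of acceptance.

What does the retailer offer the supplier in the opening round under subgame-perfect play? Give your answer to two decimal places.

10.58

By backward induction:
Round 3 (the retailer proposes): rejection yields 0 for the supplier; the retailer offers 0 and keeps 50.
Round 2 (the supplier proposes): the retailer can get 50 next round, worth 0.53 × 50 = 26.5 now, so the supplier offers 26.5, keeping 23.5.
Round 1 (the retailer proposes): the supplier can get 23.5 next round, worth 0.45 × 23.5 = 10.575 now. The retailer offers 10.575 and keeps 50 − 10.575 = 39.425.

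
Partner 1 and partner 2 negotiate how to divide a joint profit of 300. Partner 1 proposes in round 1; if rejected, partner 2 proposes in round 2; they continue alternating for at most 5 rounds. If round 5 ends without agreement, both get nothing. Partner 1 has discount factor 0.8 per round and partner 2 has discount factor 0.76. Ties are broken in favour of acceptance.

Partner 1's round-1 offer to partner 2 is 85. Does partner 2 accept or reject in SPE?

Accept

Work out partner 2's continuation value if the offer is rejected.
Round 5 (partner 1 proposes): rejection yields 0 for partner 2; partner 1 offers 0 and keeps 300.
Round 4 (partner 2 proposes): partner 1 can get 300 next round, worth 0.8 × 300 = 240 now; partner 2 offers that and keeps 60.
Round 3 (partner 1 proposes): partner 2 can get 60 next round, worth 0.76 × 60 = 45.6 now; partner 1 offers that and keeps 254.4.
Round 2 (partner 2 proposes): partner 1 can get 254.4 next round, worth 0.8 × 254.4 = 203.52 now; partner 2 offers that and keeps 96.48.
So by rejecting in round 1, partner 2 gets 96.48 next round, worth 0.76 × 96.48 = 73.3248 now.
Offer 85 ≥ 73.3248, so partner 2 accepts.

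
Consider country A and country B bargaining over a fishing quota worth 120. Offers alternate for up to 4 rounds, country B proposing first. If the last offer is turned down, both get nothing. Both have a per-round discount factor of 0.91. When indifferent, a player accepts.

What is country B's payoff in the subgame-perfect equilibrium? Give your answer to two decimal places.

Round 4 (country A proposes): country B will accept anything ≥ 0, so country A offers 0 and keeps 120.
Round 3 (country B proposes): country A can get 120 next round, worth 0.91 × 120 = 109.2 now; country B offers that and keeps 10.8.
Round 2 (country A proposes): country B can get 10.8 next round, worth 0.91 × 10.8 = 9.828 now, so country A offers 9.828, keeping 110.172.
Round 1 (country B proposes): country A can get 110.172 next round, worth 0.91 × 110.172 = 100.25652 now, so country B offers 100.25652, keeping 19.74348.

19.74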